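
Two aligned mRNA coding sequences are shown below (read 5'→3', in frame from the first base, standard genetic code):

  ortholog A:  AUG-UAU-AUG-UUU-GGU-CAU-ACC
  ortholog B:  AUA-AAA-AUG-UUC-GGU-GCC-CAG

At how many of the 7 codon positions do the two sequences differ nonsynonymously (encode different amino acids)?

4

Codon 1: AUG Met / AUA Ile — nonsynonymous.
Codon 2: UAU Tyr / AAA Lys — nonsynonymous.
Codon 3: AUG Met / AUG Met — identical.
Codon 4: UUU Phe / UUC Phe — synonymous.
Codon 5: GGU Gly / GGU Gly — identical.
Codon 6: CAU His / GCC Ala — nonsynonymous.
Codon 7: ACC Thr / CAG Gln — nonsynonymous.
Nonsynonymous differences: 4.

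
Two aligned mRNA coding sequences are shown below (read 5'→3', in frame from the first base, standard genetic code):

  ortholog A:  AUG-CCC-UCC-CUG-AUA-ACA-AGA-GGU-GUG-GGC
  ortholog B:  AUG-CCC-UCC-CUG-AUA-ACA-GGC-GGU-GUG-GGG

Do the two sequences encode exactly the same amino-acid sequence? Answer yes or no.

no

Codon 1: AUG Met / AUG Met — identical.
Codon 2: CCC Pro / CCC Pro — identical.
Codon 3: UCC Ser / UCC Ser — identical.
Codon 4: CUG Leu / CUG Leu — identical.
Codon 5: AUA Ile / AUA Ile — identical.
Codon 6: ACA Thr / ACA Thr — identical.
Codon 7: AGA Arg / GGC Gly — nonsynonymous.
Codon 8: GGU Gly / GGU Gly — identical.
Codon 9: GUG Val / GUG Val — identical.
Codon 10: GGC Gly / GGG Gly — synonymous.
Nonsynonymous differences: 1 → different protein.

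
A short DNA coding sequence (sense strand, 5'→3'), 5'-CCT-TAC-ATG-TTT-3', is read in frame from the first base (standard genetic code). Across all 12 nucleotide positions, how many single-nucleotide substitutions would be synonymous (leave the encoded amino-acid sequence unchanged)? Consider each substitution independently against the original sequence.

5

Codon 1 (CCT, Pro): 3 synonymous substitutions.
Codon 2 (TAC, Tyr): 1 synonymous substitution.
Codon 3 (ATG, Met): 0 synonymous substitutions.
Codon 4 (TTT, Phe): 1 synonymous substitution.
Total: 3 + 1 + 0 + 1 = 5.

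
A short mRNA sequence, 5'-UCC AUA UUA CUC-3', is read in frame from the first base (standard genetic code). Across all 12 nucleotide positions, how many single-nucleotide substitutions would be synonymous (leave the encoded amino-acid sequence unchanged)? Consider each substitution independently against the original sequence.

Codon 1 (UCC, Ser): 3 synonymous substitutions.
Codon 2 (AUA, Ile): 2 synonymous substitutions.
Codon 3 (UUA, Leu): 2 synonymous substitutions.
Codon 4 (CUC, Leu): 3 synonymous substitutions.
Total: 3 + 2 + 2 + 3 = 10.

10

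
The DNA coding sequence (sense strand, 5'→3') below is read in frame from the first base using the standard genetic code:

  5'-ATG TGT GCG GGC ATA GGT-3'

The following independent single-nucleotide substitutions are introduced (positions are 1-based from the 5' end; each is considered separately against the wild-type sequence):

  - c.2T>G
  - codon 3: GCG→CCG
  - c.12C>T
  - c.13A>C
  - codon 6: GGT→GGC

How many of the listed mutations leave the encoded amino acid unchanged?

2

Codon 1: ATG (Met) → AGG (Arg) — missense.
Codon 3: GCG (Ala) → CCG (Pro) — missense.
Codon 4: GGC (Gly) → GGT (Gly) — synonymous.
Codon 5: ATA (Ile) → CTA (Leu) — missense.
Codon 6: GGT (Gly) → GGC (Gly) — synonymous.
Synonymous: 2 of 5.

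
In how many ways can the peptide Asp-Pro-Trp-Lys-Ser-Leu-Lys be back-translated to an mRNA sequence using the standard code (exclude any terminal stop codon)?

Asp: 2 codons.
Pro: 4 codons.
Trp: 1 codon.
Lys: 2 codons.
Ser: 6 codons.
Leu: 6 codons.
Lys: 2 codons.
2 × 4 × 1 × 2 × 6 × 6 × 2 = 1152.

1152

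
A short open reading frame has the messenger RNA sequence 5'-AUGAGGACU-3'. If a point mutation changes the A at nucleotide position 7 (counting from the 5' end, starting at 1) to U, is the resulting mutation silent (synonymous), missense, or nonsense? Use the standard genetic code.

Position 7 falls in codon 3: ACU → Thr.
After the substitution the codon is UCU → Ser.
Thr ≠ Ser, so this is a missense mutation.

missense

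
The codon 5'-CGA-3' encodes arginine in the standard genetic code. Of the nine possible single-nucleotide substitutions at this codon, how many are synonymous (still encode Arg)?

Position 1: AGA → 1 synonymous.
Position 2: none → 0 synonymous.
Position 3: CGU, CGC, CGG → 3 synonymous.
Total: 1 + 0 + 3 = 4.

4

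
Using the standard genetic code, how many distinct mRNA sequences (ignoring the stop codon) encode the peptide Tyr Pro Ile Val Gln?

Tyr: 2 codons.
Pro: 4 codons.
Ile: 3 codons.
Val: 4 codons.
Gln: 2 codons.
2 × 4 × 3 × 4 × 2 = 192.

192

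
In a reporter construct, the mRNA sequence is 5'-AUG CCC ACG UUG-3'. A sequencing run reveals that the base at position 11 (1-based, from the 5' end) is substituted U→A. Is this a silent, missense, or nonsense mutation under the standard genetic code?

nonsense

Position 11 falls in codon 4: UUG → Leu.
After the substitution the codon is UAG → Stop.
The new codon is a stop codon, so this is a nonsense mutation.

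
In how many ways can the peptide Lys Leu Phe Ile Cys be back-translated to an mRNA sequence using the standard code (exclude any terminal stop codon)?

Lys: 2 codons.
Leu: 6 codons.
Phe: 2 codons.
Ile: 3 codons.
Cys: 2 codons.
2 × 6 × 2 × 3 × 2 = 144.

144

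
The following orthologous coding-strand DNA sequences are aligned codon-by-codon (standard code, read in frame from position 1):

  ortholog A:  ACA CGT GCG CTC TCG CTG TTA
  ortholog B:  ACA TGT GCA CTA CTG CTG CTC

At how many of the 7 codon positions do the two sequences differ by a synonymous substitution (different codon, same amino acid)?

Codon 1: ACA Thr / ACA Thr — identical.
Codon 2: CGT Arg / TGT Cys — nonsynonymous.
Codon 3: GCG Ala / GCA Ala — synonymous.
Codon 4: CTC Leu / CTA Leu — synonymous.
Codon 5: TCG Ser / CTG Leu — nonsynonymous.
Codon 6: CTG Leu / CTG Leu — identical.
Codon 7: TTA Leu / CTC Leu — synonymous.
Synonymous differences: 3.

3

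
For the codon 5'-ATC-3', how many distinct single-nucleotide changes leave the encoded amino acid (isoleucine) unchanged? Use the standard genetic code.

Position 1: none → 0 synonymous.
Position 2: none → 0 synonymous.
Position 3: ATT, ATA → 2 synonymous.
Total: 0 + 0 + 2 = 2.

2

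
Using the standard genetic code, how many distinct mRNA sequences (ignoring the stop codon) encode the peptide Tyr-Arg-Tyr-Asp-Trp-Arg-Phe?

Tyr: 2 codons.
Arg: 6 codons.
Tyr: 2 codons.
Asp: 2 codons.
Trp: 1 codon.
Arg: 6 codons.
Phe: 2 codons.
2 × 6 × 2 × 2 × 1 × 6 × 2 = 576.

576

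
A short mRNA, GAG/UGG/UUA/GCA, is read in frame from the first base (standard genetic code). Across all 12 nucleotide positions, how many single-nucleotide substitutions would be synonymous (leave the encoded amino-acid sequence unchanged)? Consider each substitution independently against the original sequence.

6

Codon 1 (GAG, Glu): 1 synonymous substitution.
Codon 2 (UGG, Trp): 0 synonymous substitutions.
Codon 3 (UUA, Leu): 2 synonymous substitutions.
Codon 4 (GCA, Ala): 3 synonymous substitutions.
Total: 1 + 0 + 2 + 3 = 6.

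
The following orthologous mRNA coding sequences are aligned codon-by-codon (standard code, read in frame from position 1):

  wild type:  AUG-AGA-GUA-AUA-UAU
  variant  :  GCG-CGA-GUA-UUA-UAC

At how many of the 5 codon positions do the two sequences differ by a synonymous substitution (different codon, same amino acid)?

2

Codon 1: AUG Met / GCG Ala — nonsynonymous.
Codon 2: AGA Arg / CGA Arg — synonymous.
Codon 3: GUA Val / GUA Val — identical.
Codon 4: AUA Ile / UUA Leu — nonsynonymous.
Codon 5: UAU Tyr / UAC Tyr — synonymous.
Synonymous differences: 2.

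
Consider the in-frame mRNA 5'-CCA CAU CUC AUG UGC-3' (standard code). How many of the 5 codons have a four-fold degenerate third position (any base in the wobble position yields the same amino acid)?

2

Codon 1 CCA (Pro): third position 4-fold.
Codon 2 CAU (His): third position 2-fold.
Codon 3 CUC (Leu): third position 4-fold.
Codon 4 AUG (Met): third position 1-fold.
Codon 5 UGC (Cys): third position 2-fold.
Four-fold degenerate third positions: 2.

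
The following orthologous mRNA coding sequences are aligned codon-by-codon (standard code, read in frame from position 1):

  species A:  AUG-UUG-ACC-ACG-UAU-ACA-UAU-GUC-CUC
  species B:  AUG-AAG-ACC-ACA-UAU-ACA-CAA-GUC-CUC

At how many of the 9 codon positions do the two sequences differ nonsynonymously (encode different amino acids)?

2

Codon 1: AUG Met / AUG Met — identical.
Codon 2: UUG Leu / AAG Lys — nonsynonymous.
Codon 3: ACC Thr / ACC Thr — identical.
Codon 4: ACG Thr / ACA Thr — synonymous.
Codon 5: UAU Tyr / UAU Tyr — identical.
Codon 6: ACA Thr / ACA Thr — identical.
Codon 7: UAU Tyr / CAA Gln — nonsynonymous.
Codon 8: GUC Val / GUC Val — identical.
Codon 9: CUC Leu / CUC Leu — identical.
Nonsynonymous differences: 2.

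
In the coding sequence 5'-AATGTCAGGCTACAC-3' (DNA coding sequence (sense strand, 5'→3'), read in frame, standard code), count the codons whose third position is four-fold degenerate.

Codon 1 AAT (Asn): third position 2-fold.
Codon 2 GTC (Val): third position 4-fold.
Codon 3 AGG (Arg): third position 2-fold.
Codon 4 CTA (Leu): third position 4-fold.
Codon 5 CAC (His): third position 2-fold.
Four-fold degenerate third positions: 2.

2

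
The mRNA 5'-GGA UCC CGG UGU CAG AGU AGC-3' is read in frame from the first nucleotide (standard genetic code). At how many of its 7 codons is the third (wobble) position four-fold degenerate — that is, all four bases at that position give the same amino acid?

Codon 1 GGA (Gly): third position 4-fold.
Codon 2 UCC (Ser): third position 4-fold.
Codon 3 CGG (Arg): third position 4-fold.
Codon 4 UGU (Cys): third position 2-fold.
Codon 5 CAG (Gln): third position 2-fold.
Codon 6 AGU (Ser): third position 2-fold.
Codon 7 AGC (Ser): third position 2-fold.
Four-fold degenerate third positions: 3.

3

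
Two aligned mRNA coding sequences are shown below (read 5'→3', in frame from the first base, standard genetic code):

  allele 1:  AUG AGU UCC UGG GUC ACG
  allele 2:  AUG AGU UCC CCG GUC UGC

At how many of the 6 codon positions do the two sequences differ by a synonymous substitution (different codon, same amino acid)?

0

Codon 1: AUG Met / AUG Met — identical.
Codon 2: AGU Ser / AGU Ser — identical.
Codon 3: UCC Ser / UCC Ser — identical.
Codon 4: UGG Trp / CCG Pro — nonsynonymous.
Codon 5: GUC Val / GUC Val — identical.
Codon 6: ACG Thr / UGC Cys — nonsynonymous.
Synonymous differences: 0.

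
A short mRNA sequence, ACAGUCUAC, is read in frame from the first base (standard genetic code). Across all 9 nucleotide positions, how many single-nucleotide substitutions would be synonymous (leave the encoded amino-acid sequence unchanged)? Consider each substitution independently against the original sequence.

Codon 1 (ACA, Thr): 3 synonymous substitutions.
Codon 2 (GUC, Val): 3 synonymous substitutions.
Codon 3 (UAC, Tyr): 1 synonymous substitution.
Total: 3 + 3 + 1 = 7.

7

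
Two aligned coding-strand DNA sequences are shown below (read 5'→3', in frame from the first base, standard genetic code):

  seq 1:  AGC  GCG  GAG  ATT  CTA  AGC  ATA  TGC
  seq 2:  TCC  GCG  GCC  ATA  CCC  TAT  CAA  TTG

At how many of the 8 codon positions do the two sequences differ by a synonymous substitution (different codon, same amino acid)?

Codon 1: AGC Ser / TCC Ser — synonymous.
Codon 2: GCG Ala / GCG Ala — identical.
Codon 3: GAG Glu / GCC Ala — nonsynonymous.
Codon 4: ATT Ile / ATA Ile — synonymous.
Codon 5: CTA Leu / CCC Pro — nonsynonymous.
Codon 6: AGC Ser / TAT Tyr — nonsynonymous.
Codon 7: ATA Ile / CAA Gln — nonsynonymous.
Codon 8: TGC Cys / TTG Leu — nonsynonymous.
Synonymous differences: 2.

2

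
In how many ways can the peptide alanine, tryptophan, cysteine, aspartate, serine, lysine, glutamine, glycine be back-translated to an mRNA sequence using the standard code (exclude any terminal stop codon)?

Ala: 4 codons.
Trp: 1 codon.
Cys: 2 codons.
Asp: 2 codons.
Ser: 6 codons.
Lys: 2 codons.
Gln: 2 codons.
Gly: 4 codons.
4 × 1 × 2 × 2 × 6 × 2 × 2 × 4 = 1536.

1536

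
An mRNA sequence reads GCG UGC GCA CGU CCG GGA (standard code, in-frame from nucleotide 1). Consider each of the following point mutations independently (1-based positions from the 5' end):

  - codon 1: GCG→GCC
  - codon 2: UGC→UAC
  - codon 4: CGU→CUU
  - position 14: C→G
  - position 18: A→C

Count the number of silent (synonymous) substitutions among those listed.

2

Codon 1: GCG (Ala) → GCC (Ala) — synonymous.
Codon 2: UGC (Cys) → UAC (Tyr) — missense.
Codon 4: CGU (Arg) → CUU (Leu) — missense.
Codon 5: CCG (Pro) → CGG (Arg) — missense.
Codon 6: GGA (Gly) → GGC (Gly) — synonymous.
Synonymous: 2 of 5.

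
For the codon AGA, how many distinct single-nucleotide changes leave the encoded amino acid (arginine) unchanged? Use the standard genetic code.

2

Position 1: CGA → 1 synonymous.
Position 2: none → 0 synonymous.
Position 3: AGG → 1 synonymous.
Total: 1 + 0 + 1 = 2.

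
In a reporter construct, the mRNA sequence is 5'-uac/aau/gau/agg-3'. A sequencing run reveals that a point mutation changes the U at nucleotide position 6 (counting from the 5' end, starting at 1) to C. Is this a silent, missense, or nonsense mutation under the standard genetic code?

silent

Position 6 falls in codon 2: AAU → Asn.
After the substitution the codon is AAC → Asn.
Both encode Asn, so the change is synonymous.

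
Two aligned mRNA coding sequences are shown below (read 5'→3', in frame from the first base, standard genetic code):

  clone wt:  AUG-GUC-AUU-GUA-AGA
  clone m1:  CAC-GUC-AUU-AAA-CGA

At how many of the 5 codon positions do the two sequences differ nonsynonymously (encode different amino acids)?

Codon 1: AUG Met / CAC His — nonsynonymous.
Codon 2: GUC Val / GUC Val — identical.
Codon 3: AUU Ile / AUU Ile — identical.
Codon 4: GUA Val / AAA Lys — nonsynonymous.
Codon 5: AGA Arg / CGA Arg — synonymous.
Nonsynonymous differences: 2.

2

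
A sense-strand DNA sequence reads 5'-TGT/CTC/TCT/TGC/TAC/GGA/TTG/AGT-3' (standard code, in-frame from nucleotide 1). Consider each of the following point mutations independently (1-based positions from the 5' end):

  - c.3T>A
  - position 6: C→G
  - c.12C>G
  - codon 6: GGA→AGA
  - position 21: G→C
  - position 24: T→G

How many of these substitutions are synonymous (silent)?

Codon 1: TGT (Cys) → TGA (Stop) — nonsense.
Codon 2: CTC (Leu) → CTG (Leu) — synonymous.
Codon 4: TGC (Cys) → TGG (Trp) — missense.
Codon 6: GGA (Gly) → AGA (Arg) — missense.
Codon 7: TTG (Leu) → TTC (Phe) — missense.
Codon 8: AGT (Ser) → AGG (Arg) — missense.
Synonymous: 1 of 6.

1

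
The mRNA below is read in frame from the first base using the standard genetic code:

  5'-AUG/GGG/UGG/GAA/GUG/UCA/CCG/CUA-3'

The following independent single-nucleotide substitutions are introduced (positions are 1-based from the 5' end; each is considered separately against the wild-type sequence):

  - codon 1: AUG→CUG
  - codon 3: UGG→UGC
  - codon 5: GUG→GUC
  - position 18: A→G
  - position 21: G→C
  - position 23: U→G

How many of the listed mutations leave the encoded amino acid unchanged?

3

Codon 1: AUG (Met) → CUG (Leu) — missense.
Codon 3: UGG (Trp) → UGC (Cys) — missense.
Codon 5: GUG (Val) → GUC (Val) — synonymous.
Codon 6: UCA (Ser) → UCG (Ser) — synonymous.
Codon 7: CCG (Pro) → CCC (Pro) — synonymous.
Codon 8: CUA (Leu) → CGA (Arg) — missense.
Synonymous: 3 of 6.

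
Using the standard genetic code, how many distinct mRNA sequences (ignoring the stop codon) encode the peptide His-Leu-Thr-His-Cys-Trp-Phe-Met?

His: 2 codons.
Leu: 6 codons.
Thr: 4 codons.
His: 2 codons.
Cys: 2 codons.
Trp: 1 codon.
Phe: 2 codons.
Met: 1 codon.
2 × 6 × 4 × 2 × 2 × 1 × 2 × 1 = 384.

384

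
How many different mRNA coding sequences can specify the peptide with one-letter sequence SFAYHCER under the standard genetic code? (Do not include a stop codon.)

4608

Ser: 6 codons.
Phe: 2 codons.
Ala: 4 codons.
Tyr: 2 codons.
His: 2 codons.
Cys: 2 codons.
Glu: 2 codons.
Arg: 6 codons.
6 × 2 × 4 × 2 × 2 × 2 × 2 × 6 = 4608.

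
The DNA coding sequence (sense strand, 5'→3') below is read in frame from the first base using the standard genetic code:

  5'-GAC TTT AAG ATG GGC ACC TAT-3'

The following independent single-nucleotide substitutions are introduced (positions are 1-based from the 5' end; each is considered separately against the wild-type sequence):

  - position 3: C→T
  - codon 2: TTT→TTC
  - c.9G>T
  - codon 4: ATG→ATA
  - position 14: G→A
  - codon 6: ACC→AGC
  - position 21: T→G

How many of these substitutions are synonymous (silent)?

Codon 1: GAC (Asp) → GAT (Asp) — synonymous.
Codon 2: TTT (Phe) → TTC (Phe) — synonymous.
Codon 3: AAG (Lys) → AAT (Asn) — missense.
Codon 4: ATG (Met) → ATA (Ile) — missense.
Codon 5: GGC (Gly) → GAC (Asp) — missense.
Codon 6: ACC (Thr) → AGC (Ser) — missense.
Codon 7: TAT (Tyr) → TAG (Stop) — nonsense.
Synonymous: 2 of 7.

2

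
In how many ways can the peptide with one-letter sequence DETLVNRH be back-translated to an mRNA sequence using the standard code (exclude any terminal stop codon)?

9216

Asp: 2 codons.
Glu: 2 codons.
Thr: 4 codons.
Leu: 6 codons.
Val: 4 codons.
Asn: 2 codons.
Arg: 6 codons.
His: 2 codons.
2 × 2 × 4 × 6 × 4 × 2 × 6 × 2 = 9216.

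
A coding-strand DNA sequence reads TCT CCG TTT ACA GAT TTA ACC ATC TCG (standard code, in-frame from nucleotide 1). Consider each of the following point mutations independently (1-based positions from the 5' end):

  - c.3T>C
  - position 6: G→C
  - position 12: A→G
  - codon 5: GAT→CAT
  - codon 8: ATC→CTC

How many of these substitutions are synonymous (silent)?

3

Codon 1: TCT (Ser) → TCC (Ser) — synonymous.
Codon 2: CCG (Pro) → CCC (Pro) — synonymous.
Codon 4: ACA (Thr) → ACG (Thr) — synonymous.
Codon 5: GAT (Asp) → CAT (His) — missense.
Codon 8: ATC (Ile) → CTC (Leu) — missense.
Synonymous: 3 of 5.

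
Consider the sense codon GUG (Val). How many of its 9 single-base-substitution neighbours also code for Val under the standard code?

3

Position 1: none → 0 synonymous.
Position 2: none → 0 synonymous.
Position 3: GUU, GUC, GUA → 3 synonymous.
Total: 0 + 0 + 3 = 3.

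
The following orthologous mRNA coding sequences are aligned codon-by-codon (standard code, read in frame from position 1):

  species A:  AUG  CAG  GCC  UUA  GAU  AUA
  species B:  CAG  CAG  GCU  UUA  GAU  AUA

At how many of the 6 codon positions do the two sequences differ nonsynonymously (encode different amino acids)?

1

Codon 1: AUG Met / CAG Gln — nonsynonymous.
Codon 2: CAG Gln / CAG Gln — identical.
Codon 3: GCC Ala / GCU Ala — synonymous.
Codon 4: UUA Leu / UUA Leu — identical.
Codon 5: GAU Asp / GAU Asp — identical.
Codon 6: AUA Ile / AUA Ile — identical.
Nonsynonymous differences: 1.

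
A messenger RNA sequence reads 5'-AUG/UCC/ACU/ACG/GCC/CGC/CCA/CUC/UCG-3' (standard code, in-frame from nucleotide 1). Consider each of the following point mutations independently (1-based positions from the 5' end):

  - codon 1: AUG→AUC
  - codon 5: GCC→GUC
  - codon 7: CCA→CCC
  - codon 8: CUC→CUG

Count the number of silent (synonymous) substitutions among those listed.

2

Codon 1: AUG (Met) → AUC (Ile) — missense.
Codon 5: GCC (Ala) → GUC (Val) — missense.
Codon 7: CCA (Pro) → CCC (Pro) — synonymous.
Codon 8: CUC (Leu) → CUG (Leu) — synonymous.
Synonymous: 2 of 4.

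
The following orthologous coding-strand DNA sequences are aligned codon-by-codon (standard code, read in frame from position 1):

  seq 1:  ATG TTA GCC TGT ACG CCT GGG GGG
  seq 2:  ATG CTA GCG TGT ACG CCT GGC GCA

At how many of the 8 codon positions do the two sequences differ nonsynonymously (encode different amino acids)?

1

Codon 1: ATG Met / ATG Met — identical.
Codon 2: TTA Leu / CTA Leu — synonymous.
Codon 3: GCC Ala / GCG Ala — synonymous.
Codon 4: TGT Cys / TGT Cys — identical.
Codon 5: ACG Thr / ACG Thr — identical.
Codon 6: CCT Pro / CCT Pro — identical.
Codon 7: GGG Gly / GGC Gly — synonymous.
Codon 8: GGG Gly / GCA Ala — nonsynonymous.
Nonsynonymous differences: 1.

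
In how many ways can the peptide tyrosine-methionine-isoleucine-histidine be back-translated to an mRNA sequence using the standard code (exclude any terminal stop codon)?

Tyr: 2 codons.
Met: 1 codon.
Ile: 3 codons.
His: 2 codons.
2 × 1 × 3 × 2 = 12.

12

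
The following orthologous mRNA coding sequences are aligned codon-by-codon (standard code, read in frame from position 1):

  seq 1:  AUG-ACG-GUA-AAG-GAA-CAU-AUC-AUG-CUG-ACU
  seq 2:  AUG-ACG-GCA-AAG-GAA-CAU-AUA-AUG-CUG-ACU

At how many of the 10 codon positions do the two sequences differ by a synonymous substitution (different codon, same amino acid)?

Codon 1: AUG Met / AUG Met — identical.
Codon 2: ACG Thr / ACG Thr — identical.
Codon 3: GUA Val / GCA Ala — nonsynonymous.
Codon 4: AAG Lys / AAG Lys — identical.
Codon 5: GAA Glu / GAA Glu — identical.
Codon 6: CAU His / CAU His — identical.
Codon 7: AUC Ile / AUA Ile — synonymous.
Codon 8: AUG Met / AUG Met — identical.
Codon 9: CUG Leu / CUG Leu — identical.
Codon 10: ACU Thr / ACU Thr — identical.
Synonymous differences: 1.

1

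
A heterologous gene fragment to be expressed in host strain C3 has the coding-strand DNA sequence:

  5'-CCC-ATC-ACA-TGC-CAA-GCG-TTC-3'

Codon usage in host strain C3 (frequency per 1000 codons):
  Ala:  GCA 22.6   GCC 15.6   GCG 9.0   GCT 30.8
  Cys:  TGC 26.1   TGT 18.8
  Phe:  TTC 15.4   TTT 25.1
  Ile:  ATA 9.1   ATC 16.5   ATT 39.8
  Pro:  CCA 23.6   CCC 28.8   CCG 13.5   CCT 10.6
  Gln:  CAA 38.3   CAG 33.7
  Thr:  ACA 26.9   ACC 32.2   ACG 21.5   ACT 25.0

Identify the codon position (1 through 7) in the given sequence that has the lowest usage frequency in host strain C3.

6

Codon 1 CCC (Pro): 28.8 per 1000.
Codon 2 ATC (Ile): 16.5 per 1000.
Codon 3 ACA (Thr): 26.9 per 1000.
Codon 4 TGC (Cys): 26.1 per 1000.
Codon 5 CAA (Gln): 38.3 per 1000.
Codon 6 GCG (Ala): 9.0 per 1000.
Codon 7 TTC (Phe): 15.4 per 1000.
Lowest frequency is 9.0 at codon 6.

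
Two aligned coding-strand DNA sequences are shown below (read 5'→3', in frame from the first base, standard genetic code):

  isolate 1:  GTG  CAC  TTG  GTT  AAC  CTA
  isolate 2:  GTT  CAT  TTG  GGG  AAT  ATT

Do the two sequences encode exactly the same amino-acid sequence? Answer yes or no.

Codon 1: GTG Val / GTT Val — synonymous.
Codon 2: CAC His / CAT His — synonymous.
Codon 3: TTG Leu / TTG Leu — identical.
Codon 4: GTT Val / GGG Gly — nonsynonymous.
Codon 5: AAC Asn / AAT Asn — synonymous.
Codon 6: CTA Leu / ATT Ile — nonsynonymous.
Nonsynonymous differences: 2 → different protein.

no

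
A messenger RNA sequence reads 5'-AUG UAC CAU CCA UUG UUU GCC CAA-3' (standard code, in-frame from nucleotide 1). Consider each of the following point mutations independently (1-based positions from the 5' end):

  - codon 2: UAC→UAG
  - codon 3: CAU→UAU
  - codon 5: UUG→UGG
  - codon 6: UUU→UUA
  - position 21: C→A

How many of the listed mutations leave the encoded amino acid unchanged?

1

Codon 2: UAC (Tyr) → UAG (Stop) — nonsense.
Codon 3: CAU (His) → UAU (Tyr) — missense.
Codon 5: UUG (Leu) → UGG (Trp) — missense.
Codon 6: UUU (Phe) → UUA (Leu) — missense.
Codon 7: GCC (Ala) → GCA (Ala) — synonymous.
Synonymous: 1 of 5.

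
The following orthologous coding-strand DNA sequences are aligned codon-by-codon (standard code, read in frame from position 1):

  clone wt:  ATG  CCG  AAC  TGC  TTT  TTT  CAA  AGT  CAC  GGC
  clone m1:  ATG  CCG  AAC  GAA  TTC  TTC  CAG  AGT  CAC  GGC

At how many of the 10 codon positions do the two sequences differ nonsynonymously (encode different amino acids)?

Codon 1: ATG Met / ATG Met — identical.
Codon 2: CCG Pro / CCG Pro — identical.
Codon 3: AAC Asn / AAC Asn — identical.
Codon 4: TGC Cys / GAA Glu — nonsynonymous.
Codon 5: TTT Phe / TTC Phe — synonymous.
Codon 6: TTT Phe / TTC Phe — synonymous.
Codon 7: CAA Gln / CAG Gln — synonymous.
Codon 8: AGT Ser / AGT Ser — identical.
Codon 9: CAC His / CAC His — identical.
Codon 10: GGC Gly / GGC Gly — identical.
Nonsynonymous differences: 1.

1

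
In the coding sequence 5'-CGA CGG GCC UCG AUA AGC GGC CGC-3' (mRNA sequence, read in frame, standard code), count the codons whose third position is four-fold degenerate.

6

Codon 1 CGA (Arg): third position 4-fold.
Codon 2 CGG (Arg): third position 4-fold.
Codon 3 GCC (Ala): third position 4-fold.
Codon 4 UCG (Ser): third position 4-fold.
Codon 5 AUA (Ile): third position 3-fold.
Codon 6 AGC (Ser): third position 2-fold.
Codon 7 GGC (Gly): third position 4-fold.
Codon 8 CGC (Arg): third position 4-fold.
Four-fold degenerate third positions: 6.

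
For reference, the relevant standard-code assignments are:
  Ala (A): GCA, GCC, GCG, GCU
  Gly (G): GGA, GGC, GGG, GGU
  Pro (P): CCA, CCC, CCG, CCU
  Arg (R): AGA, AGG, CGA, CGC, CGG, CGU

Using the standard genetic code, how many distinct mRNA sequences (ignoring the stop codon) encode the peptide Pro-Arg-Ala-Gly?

384

Pro: 4 codons.
Arg: 6 codons.
Ala: 4 codons.
Gly: 4 codons.
4 × 6 × 4 × 4 = 384.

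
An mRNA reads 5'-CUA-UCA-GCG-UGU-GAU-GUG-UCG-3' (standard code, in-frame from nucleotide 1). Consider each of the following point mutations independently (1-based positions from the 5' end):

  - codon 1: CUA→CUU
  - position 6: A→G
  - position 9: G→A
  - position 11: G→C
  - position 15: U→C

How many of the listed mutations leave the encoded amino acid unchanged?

Codon 1: CUA (Leu) → CUU (Leu) — synonymous.
Codon 2: UCA (Ser) → UCG (Ser) — synonymous.
Codon 3: GCG (Ala) → GCA (Ala) — synonymous.
Codon 4: UGU (Cys) → UCU (Ser) — missense.
Codon 5: GAU (Asp) → GAC (Asp) — synonymous.
Synonymous: 4 of 5.

4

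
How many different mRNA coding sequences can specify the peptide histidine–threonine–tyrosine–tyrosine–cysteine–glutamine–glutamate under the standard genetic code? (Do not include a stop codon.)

His: 2 codons.
Thr: 4 codons.
Tyr: 2 codons.
Tyr: 2 codons.
Cys: 2 codons.
Gln: 2 codons.
Glu: 2 codons.
2 × 4 × 2 × 2 × 2 × 2 × 2 = 256.

256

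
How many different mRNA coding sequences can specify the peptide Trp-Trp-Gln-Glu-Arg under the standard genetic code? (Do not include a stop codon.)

Trp: 1 codon.
Trp: 1 codon.
Gln: 2 codons.
Glu: 2 codons.
Arg: 6 codons.
1 × 1 × 2 × 2 × 6 = 24.

24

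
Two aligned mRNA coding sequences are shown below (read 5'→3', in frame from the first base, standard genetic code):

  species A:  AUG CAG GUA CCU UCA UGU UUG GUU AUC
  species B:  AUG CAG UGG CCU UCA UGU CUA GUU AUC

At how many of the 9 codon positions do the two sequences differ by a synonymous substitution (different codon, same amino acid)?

1

Codon 1: AUG Met / AUG Met — identical.
Codon 2: CAG Gln / CAG Gln — identical.
Codon 3: GUA Val / UGG Trp — nonsynonymous.
Codon 4: CCU Pro / CCU Pro — identical.
Codon 5: UCA Ser / UCA Ser — identical.
Codon 6: UGU Cys / UGU Cys — identical.
Codon 7: UUG Leu / CUA Leu — synonymous.
Codon 8: GUU Val / GUU Val — identical.
Codon 9: AUC Ile / AUC Ile — identical.
Synonymous differences: 1.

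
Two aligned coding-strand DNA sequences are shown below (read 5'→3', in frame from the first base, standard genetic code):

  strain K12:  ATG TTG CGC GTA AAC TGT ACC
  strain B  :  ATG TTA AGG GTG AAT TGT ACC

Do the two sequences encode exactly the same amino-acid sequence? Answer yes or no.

Codon 1: ATG Met / ATG Met — identical.
Codon 2: TTG Leu / TTA Leu — synonymous.
Codon 3: CGC Arg / AGG Arg — synonymous.
Codon 4: GTA Val / GTG Val — synonymous.
Codon 5: AAC Asn / AAT Asn — synonymous.
Codon 6: TGT Cys / TGT Cys — identical.
Codon 7: ACC Thr / ACC Thr — identical.
Nonsynonymous differences: 0 → same protein.

yes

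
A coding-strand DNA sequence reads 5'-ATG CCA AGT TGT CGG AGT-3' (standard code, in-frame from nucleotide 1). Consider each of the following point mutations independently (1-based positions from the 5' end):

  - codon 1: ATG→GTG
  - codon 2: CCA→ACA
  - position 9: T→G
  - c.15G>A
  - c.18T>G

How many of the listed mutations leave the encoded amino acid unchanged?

Codon 1: ATG (Met) → GTG (Val) — missense.
Codon 2: CCA (Pro) → ACA (Thr) — missense.
Codon 3: AGT (Ser) → AGG (Arg) — missense.
Codon 5: CGG (Arg) → CGA (Arg) — synonymous.
Codon 6: AGT (Ser) → AGG (Arg) — missense.
Synonymous: 1 of 5.

1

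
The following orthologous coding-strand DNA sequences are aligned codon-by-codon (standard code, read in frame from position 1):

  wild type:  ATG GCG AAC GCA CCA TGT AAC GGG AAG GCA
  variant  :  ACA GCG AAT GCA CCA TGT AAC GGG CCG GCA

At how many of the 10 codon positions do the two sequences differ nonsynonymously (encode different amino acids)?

Codon 1: ATG Met / ACA Thr — nonsynonymous.
Codon 2: GCG Ala / GCG Ala — identical.
Codon 3: AAC Asn / AAT Asn — synonymous.
Codon 4: GCA Ala / GCA Ala — identical.
Codon 5: CCA Pro / CCA Pro — identical.
Codon 6: TGT Cys / TGT Cys — identical.
Codon 7: AAC Asn / AAC Asn — identical.
Codon 8: GGG Gly / GGG Gly — identical.
Codon 9: AAG Lys / CCG Pro — nonsynonymous.
Codon 10: GCA Ala / GCA Ala — identical.
Nonsynonymous differences: 2.

2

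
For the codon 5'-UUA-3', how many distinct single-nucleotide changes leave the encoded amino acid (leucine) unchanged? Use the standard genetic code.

2

Position 1: CUA → 1 synonymous.
Position 2: none → 0 synonymous.
Position 3: UUG → 1 synonymous.
Total: 1 + 0 + 1 = 2.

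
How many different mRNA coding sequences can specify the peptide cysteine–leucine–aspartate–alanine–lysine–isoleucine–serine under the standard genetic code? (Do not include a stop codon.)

Cys: 2 codons.
Leu: 6 codons.
Asp: 2 codons.
Ala: 4 codons.
Lys: 2 codons.
Ile: 3 codons.
Ser: 6 codons.
2 × 6 × 2 × 4 × 2 × 3 × 6 = 3456.

3456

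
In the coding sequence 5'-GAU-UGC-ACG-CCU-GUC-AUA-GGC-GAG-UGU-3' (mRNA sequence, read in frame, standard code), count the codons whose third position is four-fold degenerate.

4

Codon 1 GAU (Asp): third position 2-fold.
Codon 2 UGC (Cys): third position 2-fold.
Codon 3 ACG (Thr): third position 4-fold.
Codon 4 CCU (Pro): third position 4-fold.
Codon 5 GUC (Val): third position 4-fold.
Codon 6 AUA (Ile): third position 3-fold.
Codon 7 GGC (Gly): third position 4-fold.
Codon 8 GAG (Glu): third position 2-fold.
Codon 9 UGU (Cys): third position 2-fold.
Four-fold degenerate third positions: 4.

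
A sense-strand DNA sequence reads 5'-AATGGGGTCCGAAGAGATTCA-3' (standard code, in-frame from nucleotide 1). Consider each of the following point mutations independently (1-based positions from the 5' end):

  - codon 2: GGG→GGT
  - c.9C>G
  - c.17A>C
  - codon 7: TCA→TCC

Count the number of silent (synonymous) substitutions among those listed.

3

Codon 2: GGG (Gly) → GGT (Gly) — synonymous.
Codon 3: GTC (Val) → GTG (Val) — synonymous.
Codon 6: GAT (Asp) → GCT (Ala) — missense.
Codon 7: TCA (Ser) → TCC (Ser) — synonymous.
Synonymous: 3 of 4.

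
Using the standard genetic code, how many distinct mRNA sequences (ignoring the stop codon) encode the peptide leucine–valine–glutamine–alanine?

192

Leu: 6 codons.
Val: 4 codons.
Gln: 2 codons.
Ala: 4 codons.
6 × 4 × 2 × 4 = 192.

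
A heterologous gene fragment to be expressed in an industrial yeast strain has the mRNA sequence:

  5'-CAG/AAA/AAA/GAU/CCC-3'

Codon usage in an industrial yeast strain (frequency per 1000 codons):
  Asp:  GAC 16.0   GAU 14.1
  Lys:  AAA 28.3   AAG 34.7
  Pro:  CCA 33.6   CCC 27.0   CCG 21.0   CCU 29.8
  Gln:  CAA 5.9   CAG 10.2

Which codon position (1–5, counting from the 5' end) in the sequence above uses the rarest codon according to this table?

1

Codon 1 CAG (Gln): 10.2 per 1000.
Codon 2 AAA (Lys): 28.3 per 1000.
Codon 3 AAA (Lys): 28.3 per 1000.
Codon 4 GAU (Asp): 14.1 per 1000.
Codon 5 CCC (Pro): 27.0 per 1000.
Lowest frequency is 10.2 at codon 1.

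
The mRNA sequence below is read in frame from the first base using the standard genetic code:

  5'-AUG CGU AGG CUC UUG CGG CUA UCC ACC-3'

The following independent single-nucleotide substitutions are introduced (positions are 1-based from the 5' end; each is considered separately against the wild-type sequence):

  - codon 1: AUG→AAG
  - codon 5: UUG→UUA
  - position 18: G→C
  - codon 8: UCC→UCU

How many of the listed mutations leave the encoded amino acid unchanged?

3

Codon 1: AUG (Met) → AAG (Lys) — missense.
Codon 5: UUG (Leu) → UUA (Leu) — synonymous.
Codon 6: CGG (Arg) → CGC (Arg) — synonymous.
Codon 8: UCC (Ser) → UCU (Ser) — synonymous.
Synonymous: 3 of 4.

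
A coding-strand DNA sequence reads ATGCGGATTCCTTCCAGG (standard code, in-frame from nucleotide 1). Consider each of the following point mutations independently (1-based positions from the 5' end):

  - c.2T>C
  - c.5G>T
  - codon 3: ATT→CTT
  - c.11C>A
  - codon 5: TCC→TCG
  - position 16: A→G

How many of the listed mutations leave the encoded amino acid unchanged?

Codon 1: ATG (Met) → ACG (Thr) — missense.
Codon 2: CGG (Arg) → CTG (Leu) — missense.
Codon 3: ATT (Ile) → CTT (Leu) — missense.
Codon 4: CCT (Pro) → CAT (His) — missense.
Codon 5: TCC (Ser) → TCG (Ser) — synonymous.
Codon 6: AGG (Arg) → GGG (Gly) — missense.
Synonymous: 1 of 6.

1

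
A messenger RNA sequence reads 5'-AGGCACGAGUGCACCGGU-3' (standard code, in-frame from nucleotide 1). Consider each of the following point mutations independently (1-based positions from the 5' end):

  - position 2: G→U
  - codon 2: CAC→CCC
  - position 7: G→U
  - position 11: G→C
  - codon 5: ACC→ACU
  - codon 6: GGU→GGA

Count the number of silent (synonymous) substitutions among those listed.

Codon 1: AGG (Arg) → AUG (Met) — missense.
Codon 2: CAC (His) → CCC (Pro) — missense.
Codon 3: GAG (Glu) → UAG (Stop) — nonsense.
Codon 4: UGC (Cys) → UCC (Ser) — missense.
Codon 5: ACC (Thr) → ACU (Thr) — synonymous.
Codon 6: GGU (Gly) → GGA (Gly) — synonymous.
Synonymous: 2 of 6.

2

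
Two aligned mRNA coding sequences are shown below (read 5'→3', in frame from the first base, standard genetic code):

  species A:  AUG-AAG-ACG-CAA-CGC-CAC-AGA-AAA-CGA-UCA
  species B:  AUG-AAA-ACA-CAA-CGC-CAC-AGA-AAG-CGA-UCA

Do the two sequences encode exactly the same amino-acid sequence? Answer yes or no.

Codon 1: AUG Met / AUG Met — identical.
Codon 2: AAG Lys / AAA Lys — synonymous.
Codon 3: ACG Thr / ACA Thr — synonymous.
Codon 4: CAA Gln / CAA Gln — identical.
Codon 5: CGC Arg / CGC Arg — identical.
Codon 6: CAC His / CAC His — identical.
Codon 7: AGA Arg / AGA Arg — identical.
Codon 8: AAA Lys / AAG Lys — synonymous.
Codon 9: CGA Arg / CGA Arg — identical.
Codon 10: UCA Ser / UCA Ser — identical.
Nonsynonymous differences: 0 → same protein.

yes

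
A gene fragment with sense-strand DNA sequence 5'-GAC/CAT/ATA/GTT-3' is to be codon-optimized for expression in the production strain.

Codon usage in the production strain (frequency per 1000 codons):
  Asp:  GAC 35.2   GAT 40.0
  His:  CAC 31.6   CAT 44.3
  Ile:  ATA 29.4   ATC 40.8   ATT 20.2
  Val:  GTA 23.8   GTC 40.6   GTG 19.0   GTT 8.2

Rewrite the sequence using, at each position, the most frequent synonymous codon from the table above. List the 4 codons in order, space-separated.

GAT CAT ATC GTC

Codon 1 (Asp): best is GAT at 40.0.
Codon 2 (His): best is CAT at 44.3.
Codon 3 (Ile): best is ATC at 40.8.
Codon 4 (Val): best is GTC at 40.6.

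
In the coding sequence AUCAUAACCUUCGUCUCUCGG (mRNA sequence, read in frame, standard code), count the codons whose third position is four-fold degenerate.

Codon 1 AUC (Ile): third position 3-fold.
Codon 2 AUA (Ile): third position 3-fold.
Codon 3 ACC (Thr): third position 4-fold.
Codon 4 UUC (Phe): third position 2-fold.
Codon 5 GUC (Val): third position 4-fold.
Codon 6 UCU (Ser): third position 4-fold.
Codon 7 CGG (Arg): third position 4-fold.
Four-fold degenerate third positions: 4.

4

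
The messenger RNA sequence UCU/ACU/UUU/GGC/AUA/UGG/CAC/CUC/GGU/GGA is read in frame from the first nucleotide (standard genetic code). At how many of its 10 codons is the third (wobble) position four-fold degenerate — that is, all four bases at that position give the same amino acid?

Codon 1 UCU (Ser): third position 4-fold.
Codon 2 ACU (Thr): third position 4-fold.
Codon 3 UUU (Phe): third position 2-fold.
Codon 4 GGC (Gly): third position 4-fold.
Codon 5 AUA (Ile): third position 3-fold.
Codon 6 UGG (Trp): third position 1-fold.
Codon 7 CAC (His): third position 2-fold.
Codon 8 CUC (Leu): third position 4-fold.
Codon 9 GGU (Gly): third position 4-fold.
Codon 10 GGA (Gly): third position 4-fold.
Four-fold degenerate third positions: 6.

6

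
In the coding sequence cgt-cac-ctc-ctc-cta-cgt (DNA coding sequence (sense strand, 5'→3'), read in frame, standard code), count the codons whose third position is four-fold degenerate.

Codon 1 CGT (Arg): third position 4-fold.
Codon 2 CAC (His): third position 2-fold.
Codon 3 CTC (Leu): third position 4-fold.
Codon 4 CTC (Leu): third position 4-fold.
Codon 5 CTA (Leu): third position 4-fold.
Codon 6 CGT (Arg): third position 4-fold.
Four-fold degenerate third positions: 5.

5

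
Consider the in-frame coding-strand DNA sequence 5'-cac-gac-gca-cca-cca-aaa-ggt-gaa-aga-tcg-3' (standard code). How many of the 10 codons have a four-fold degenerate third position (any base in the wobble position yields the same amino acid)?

Codon 1 CAC (His): third position 2-fold.
Codon 2 GAC (Asp): third position 2-fold.
Codon 3 GCA (Ala): third position 4-fold.
Codon 4 CCA (Pro): third position 4-fold.
Codon 5 CCA (Pro): third position 4-fold.
Codon 6 AAA (Lys): third position 2-fold.
Codon 7 GGT (Gly): third position 4-fold.
Codon 8 GAA (Glu): third position 2-fold.
Codon 9 AGA (Arg): third position 2-fold.
Codon 10 TCG (Ser): third position 4-fold.
Four-fold degenerate third positions: 5.

5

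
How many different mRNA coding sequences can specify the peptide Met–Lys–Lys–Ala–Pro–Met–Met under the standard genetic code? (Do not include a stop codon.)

Met: 1 codon.
Lys: 2 codons.
Lys: 2 codons.
Ala: 4 codons.
Pro: 4 codons.
Met: 1 codon.
Met: 1 codon.
1 × 2 × 2 × 4 × 4 × 1 × 1 = 64.

64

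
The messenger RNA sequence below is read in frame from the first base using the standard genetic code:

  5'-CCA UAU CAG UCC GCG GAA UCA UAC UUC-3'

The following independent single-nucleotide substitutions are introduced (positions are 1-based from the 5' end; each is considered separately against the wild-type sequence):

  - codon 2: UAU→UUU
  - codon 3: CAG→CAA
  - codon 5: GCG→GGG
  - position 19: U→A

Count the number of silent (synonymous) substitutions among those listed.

1

Codon 2: UAU (Tyr) → UUU (Phe) — missense.
Codon 3: CAG (Gln) → CAA (Gln) — synonymous.
Codon 5: GCG (Ala) → GGG (Gly) — missense.
Codon 7: UCA (Ser) → ACA (Thr) — missense.
Synonymous: 1 of 4.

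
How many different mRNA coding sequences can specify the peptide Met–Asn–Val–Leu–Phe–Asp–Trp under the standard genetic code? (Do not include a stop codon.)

192

Met: 1 codon.
Asn: 2 codons.
Val: 4 codons.
Leu: 6 codons.
Phe: 2 codons.
Asp: 2 codons.
Trp: 1 codon.
1 × 2 × 4 × 6 × 2 × 2 × 1 = 192.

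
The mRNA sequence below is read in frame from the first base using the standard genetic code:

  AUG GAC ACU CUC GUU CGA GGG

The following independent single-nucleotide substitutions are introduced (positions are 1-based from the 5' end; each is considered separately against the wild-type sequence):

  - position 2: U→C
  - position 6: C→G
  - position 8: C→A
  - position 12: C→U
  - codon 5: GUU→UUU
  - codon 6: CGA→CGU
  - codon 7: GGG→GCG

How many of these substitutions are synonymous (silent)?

2

Codon 1: AUG (Met) → ACG (Thr) — missense.
Codon 2: GAC (Asp) → GAG (Glu) — missense.
Codon 3: ACU (Thr) → AAU (Asn) — missense.
Codon 4: CUC (Leu) → CUU (Leu) — synonymous.
Codon 5: GUU (Val) → UUU (Phe) — missense.
Codon 6: CGA (Arg) → CGU (Arg) — synonymous.
Codon 7: GGG (Gly) → GCG (Ala) — missense.
Synonymous: 2 of 7.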